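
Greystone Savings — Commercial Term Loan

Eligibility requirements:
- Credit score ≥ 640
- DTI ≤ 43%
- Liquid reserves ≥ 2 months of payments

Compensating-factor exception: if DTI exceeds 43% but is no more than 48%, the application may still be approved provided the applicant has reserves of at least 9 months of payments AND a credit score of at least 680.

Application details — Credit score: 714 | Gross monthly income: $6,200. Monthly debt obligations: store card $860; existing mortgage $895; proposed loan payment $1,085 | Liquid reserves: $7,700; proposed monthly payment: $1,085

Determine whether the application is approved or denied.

Denied

Credit score 714 ≥ 640 (meets base)
Total debts = (860 + 895 + 1,085) = 2,840. DTI: 2,840 ÷ 6,200 = 45.8%, over the 43% base limit.
Reserves: 7,700 ÷ 1,085 = 7.1 months (meets 2-month minimum)
DTI 45.8% is within the 43%–48% exception band; checking compensating factors.
Reserves 7.1 < 9 months; credit score 714 ≥ 680.
Override conditions not both satisfied; exception does not apply.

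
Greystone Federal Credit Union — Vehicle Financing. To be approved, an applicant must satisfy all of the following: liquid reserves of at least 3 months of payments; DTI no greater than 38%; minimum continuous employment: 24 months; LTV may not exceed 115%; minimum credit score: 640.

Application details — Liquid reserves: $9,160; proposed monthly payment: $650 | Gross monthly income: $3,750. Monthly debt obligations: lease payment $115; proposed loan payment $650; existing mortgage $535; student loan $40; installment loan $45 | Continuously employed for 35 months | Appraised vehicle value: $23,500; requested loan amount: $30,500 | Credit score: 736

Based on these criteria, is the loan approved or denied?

Denied

Reserves: 9,160 ÷ 650 = 14.1 months (meets 3-month minimum)
Total monthly debts = (115 + 650 + 535 + 40 + 45) = 1,385. DTI: 1,385 ÷ 3,750 = 36.9%, within the 38% cap
Employment 35 ≥ 24 months
Loan-to-value = 30,500/23,500 = 129.8% — fail (115% max)
Credit score 736 ≥ 640 (meets)
Fails on LTV.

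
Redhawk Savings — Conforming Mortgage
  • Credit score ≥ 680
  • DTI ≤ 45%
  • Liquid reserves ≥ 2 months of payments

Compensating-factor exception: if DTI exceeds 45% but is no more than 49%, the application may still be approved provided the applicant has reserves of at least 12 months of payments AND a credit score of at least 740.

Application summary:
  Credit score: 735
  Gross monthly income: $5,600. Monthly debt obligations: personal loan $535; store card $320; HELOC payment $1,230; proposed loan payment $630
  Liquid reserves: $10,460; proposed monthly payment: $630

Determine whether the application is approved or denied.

Credit score 735 ≥ 680 (meets base)
Total debts = (535 + 320 + 1,230 + 630) = 2,715. DTI: 2,715 ÷ 5,600 = 48.5%, over the 45% base limit.
Reserves = 10,460/630 = 16.6 months ≥ 2
48.5% falls in the override range (45%–49%), so the compensating-factor test applies.
Reserves 16.6 ≥ 12 months; credit score 735 < 740.
Compensating-factor requirement not fully met.

Denied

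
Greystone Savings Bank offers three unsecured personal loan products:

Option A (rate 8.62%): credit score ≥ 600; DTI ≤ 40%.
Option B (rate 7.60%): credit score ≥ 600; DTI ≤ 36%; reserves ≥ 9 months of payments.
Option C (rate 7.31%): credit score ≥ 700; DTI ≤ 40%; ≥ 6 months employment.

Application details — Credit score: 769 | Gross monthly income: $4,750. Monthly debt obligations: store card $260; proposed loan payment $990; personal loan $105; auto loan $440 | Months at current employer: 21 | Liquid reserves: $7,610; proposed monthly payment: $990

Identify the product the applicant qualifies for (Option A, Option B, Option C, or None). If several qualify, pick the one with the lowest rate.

Total debts = (260 + 990 + 105 + 440) = 1,795; DTI = 1,795/4,750 = 37.8%.
Reserves = 7,610/990 = 7.7 months.
Option A: score 769 ≥ 600; DTI 37.8% ≤ 40% → qualifies.
Option B: score 769 ≥ 600; DTI 37.8% > 36%; reserves 7.7 < 9 mo → does not qualify.
Option C: score 769 ≥ 700; DTI 37.8% ≤ 40%; employment 21 ≥ 6 mo → qualifies.
Qualifying: Option A, Option C. Lowest rate is 7.31% → Option C.

Option C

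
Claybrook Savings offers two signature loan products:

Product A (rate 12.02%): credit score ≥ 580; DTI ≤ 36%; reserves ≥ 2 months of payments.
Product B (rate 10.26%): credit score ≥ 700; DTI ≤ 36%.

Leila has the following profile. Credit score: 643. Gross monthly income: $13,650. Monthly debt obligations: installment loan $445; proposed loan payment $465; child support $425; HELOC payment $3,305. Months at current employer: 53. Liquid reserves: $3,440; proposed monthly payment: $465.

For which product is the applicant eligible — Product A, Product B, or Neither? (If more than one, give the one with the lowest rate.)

Product A

Total debts = (445 + 465 + 425 + 3,305) = 4,640; DTI = 4,640/13,650 = 34%.
Reserves = 3,440/465 = 7.4 months.
Product A: score 643 ≥ 580; DTI 34% ≤ 36%; reserves 7.4 ≥ 2 mo → qualifies.
Product B: score 643 < 700; DTI 34% ≤ 36% → does not qualify.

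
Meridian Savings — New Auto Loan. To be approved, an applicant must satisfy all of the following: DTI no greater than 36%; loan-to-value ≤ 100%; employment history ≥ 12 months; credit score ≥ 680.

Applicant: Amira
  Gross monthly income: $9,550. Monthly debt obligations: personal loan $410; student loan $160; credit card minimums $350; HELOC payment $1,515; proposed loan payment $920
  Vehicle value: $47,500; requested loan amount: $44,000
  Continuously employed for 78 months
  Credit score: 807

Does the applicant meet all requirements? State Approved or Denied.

Approved

Total monthly debts = (410 + 160 + 350 + 1,515 + 920) = 3,355. DTI = 3,355/9,550 = 35.1% ≤ 36%
Loan-to-value = 44,000/47,500 = 92.6% — pass (100% max)
Employment 78 ≥ 12 months
Credit score 807 ≥ 680 (meets)
All criteria satisfied.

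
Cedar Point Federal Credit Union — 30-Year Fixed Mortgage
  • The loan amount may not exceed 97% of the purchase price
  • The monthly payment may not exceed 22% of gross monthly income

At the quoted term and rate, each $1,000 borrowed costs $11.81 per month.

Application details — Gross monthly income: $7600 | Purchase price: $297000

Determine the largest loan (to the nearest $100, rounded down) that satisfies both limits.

Payment cap: 22% × $7,600 = $1,672/month.
At $11.81 per $1,000, that supports 1,672/11.81 × 1,000 ≈ $141,574 → $141,500.
LTV cap: 97% × $297,000 = $288,090 → $288,000.
Binding constraint: payment-to-income.

$141,500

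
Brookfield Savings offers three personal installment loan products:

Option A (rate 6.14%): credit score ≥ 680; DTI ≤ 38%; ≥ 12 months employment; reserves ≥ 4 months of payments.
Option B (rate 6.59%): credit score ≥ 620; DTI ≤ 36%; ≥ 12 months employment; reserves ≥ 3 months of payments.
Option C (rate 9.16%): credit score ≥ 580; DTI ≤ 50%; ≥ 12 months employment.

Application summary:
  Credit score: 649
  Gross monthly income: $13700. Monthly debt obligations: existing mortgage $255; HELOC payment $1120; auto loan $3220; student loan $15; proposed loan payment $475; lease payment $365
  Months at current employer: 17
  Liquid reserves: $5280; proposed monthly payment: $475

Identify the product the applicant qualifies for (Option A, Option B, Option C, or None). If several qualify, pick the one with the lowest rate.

Total debts = (255 + 1,120 + 3,220 + 15 + 475 + 365) = 5,450; DTI = 5,450/13,700 = 39.8%.
Reserves = 5,280/475 = 11.1 months.
Option A: score 649 < 680; DTI 39.8% > 38%; employment 17 ≥ 12 mo; reserves 11.1 ≥ 4 mo → does not qualify.
Option B: score 649 ≥ 620; DTI 39.8% > 36%; employment 17 ≥ 12 mo; reserves 11.1 ≥ 3 mo → does not qualify.
Option C: score 649 ≥ 580; DTI 39.8% ≤ 50%; employment 17 ≥ 12 mo → qualifies.

Option C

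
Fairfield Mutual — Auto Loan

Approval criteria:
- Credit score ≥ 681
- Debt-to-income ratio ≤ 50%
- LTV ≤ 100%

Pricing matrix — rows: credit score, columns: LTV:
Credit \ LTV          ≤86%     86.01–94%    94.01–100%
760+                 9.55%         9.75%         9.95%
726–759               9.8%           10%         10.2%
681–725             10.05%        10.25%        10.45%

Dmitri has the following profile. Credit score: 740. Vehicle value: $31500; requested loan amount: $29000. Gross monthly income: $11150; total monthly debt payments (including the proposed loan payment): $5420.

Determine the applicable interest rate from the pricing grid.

Credit score 740 ≥ 681; DTI: 5,420 ÷ 11,150 = 48.6%, within the 50% cap
Loan-to-value = 29,000/31,500 = 92.1% — pass (100% max)
Score 740 is in the 726–759 band; LTV 92.1% is in the 86.01–94% band → 10%.

10%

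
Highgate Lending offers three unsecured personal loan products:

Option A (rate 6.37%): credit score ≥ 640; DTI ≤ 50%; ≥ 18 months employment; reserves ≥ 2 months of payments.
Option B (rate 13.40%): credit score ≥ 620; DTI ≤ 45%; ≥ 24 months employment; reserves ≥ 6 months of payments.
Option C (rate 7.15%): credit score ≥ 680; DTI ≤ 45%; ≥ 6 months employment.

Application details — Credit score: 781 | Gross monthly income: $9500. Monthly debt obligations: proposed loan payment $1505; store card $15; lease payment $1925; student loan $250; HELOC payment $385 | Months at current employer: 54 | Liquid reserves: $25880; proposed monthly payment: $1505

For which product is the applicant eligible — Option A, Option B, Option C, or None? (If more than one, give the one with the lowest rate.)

Option A

Total debts = (1,505 + 15 + 1,925 + 250 + 385) = 4,080; DTI = 4,080/9,500 = 42.9%.
Reserves = 25,880/1,505 = 17.2 months.
Option A: score 781 ≥ 640; DTI 42.9% ≤ 50%; employment 54 ≥ 18 mo; reserves 17.2 ≥ 2 mo → qualifies.
Option B: score 781 ≥ 620; DTI 42.9% ≤ 45%; employment 54 ≥ 24 mo; reserves 17.2 ≥ 6 mo → qualifies.
Option C: score 781 ≥ 680; DTI 42.9% ≤ 45%; employment 54 ≥ 6 mo → qualifies.
Qualifying: Option A, Option B, Option C. Lowest rate is 6.37% → Option A.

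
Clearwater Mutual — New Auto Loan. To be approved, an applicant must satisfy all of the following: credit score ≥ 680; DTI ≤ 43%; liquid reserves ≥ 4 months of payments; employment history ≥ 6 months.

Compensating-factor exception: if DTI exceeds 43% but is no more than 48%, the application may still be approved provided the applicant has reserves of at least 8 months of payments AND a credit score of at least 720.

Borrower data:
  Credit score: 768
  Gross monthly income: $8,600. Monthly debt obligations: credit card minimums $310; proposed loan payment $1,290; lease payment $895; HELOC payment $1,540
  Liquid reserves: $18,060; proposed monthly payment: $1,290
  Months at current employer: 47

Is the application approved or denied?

Credit score 768 ≥ 680 (meets base)
Total debts = (310 + 1,290 + 895 + 1,540) = 4,035. DTI: 4,035 ÷ 8,600 = 46.9%, over the 43% base limit.
Liquid reserves cover 18,060/1,290 = 14.0 months — ≥ 4 required
Employment 47 ≥ 6 months
DTI 46.9% is within the 43%–48% exception band; checking compensating factors.
Reserves 14.0 ≥ 8 months; credit score 768 ≥ 720.
Both override conditions satisfied; DTI exception granted.

Approved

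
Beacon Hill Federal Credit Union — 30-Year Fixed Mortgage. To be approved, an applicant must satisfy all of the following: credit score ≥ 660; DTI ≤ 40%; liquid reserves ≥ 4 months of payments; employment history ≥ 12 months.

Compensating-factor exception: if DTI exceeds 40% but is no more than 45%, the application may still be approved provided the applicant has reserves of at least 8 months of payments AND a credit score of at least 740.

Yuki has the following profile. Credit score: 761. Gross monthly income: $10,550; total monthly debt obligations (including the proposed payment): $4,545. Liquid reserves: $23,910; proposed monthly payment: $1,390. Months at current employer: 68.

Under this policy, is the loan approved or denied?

Credit score 761 ≥ 660 (meets base)
DTI: 4,545 ÷ 10,550 = 43.1%, over the 40% base limit.
Reserves = 23,910/1,390 = 17.2 months ≥ 4
Employment 68 ≥ 12 months
43.1% falls in the override range (40%–45%), so the compensating-factor test applies.
Override check — reserves: 17.2 mo (ok); score: 761 (ok).
Both override conditions satisfied; DTI exception granted.

Approved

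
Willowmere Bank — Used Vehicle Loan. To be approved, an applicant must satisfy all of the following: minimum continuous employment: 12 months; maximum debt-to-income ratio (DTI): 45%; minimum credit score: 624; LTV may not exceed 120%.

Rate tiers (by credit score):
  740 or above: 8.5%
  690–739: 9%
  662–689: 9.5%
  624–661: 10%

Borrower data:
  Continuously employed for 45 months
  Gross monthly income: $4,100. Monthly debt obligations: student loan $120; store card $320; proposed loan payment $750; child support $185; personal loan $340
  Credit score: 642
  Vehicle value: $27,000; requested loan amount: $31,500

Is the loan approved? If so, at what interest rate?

Approved at 10%

Credit score 642 ≥ 624 (meets minimum)
Total monthly debts = (120 + 320 + 750 + 185 + 340) = 1,715. DTI = 1,715/4,100 = 41.8% ≤ 45%
LTV = 31,500/27,000 = 116.7% ≤ 120%
Employment 45 ≥ 12 months
All requirements met. Score 642 falls in the 624–661 tier → 10%.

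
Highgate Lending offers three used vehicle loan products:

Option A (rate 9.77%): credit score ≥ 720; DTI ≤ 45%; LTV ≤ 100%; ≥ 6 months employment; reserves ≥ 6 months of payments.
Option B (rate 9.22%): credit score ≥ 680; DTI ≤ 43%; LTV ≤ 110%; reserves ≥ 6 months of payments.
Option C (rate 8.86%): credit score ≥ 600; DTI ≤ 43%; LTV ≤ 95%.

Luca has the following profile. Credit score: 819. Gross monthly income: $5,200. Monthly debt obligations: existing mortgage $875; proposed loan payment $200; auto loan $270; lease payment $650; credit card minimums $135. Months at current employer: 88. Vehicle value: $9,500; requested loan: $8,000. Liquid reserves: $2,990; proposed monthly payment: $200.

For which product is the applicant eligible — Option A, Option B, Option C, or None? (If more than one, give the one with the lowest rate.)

Option C

Total debts = (875 + 200 + 270 + 650 + 135) = 2,130; DTI = 2,130/5,200 = 41%.
LTV = 8,000/9,500 = 84.2%.
Reserves = 2,990/200 = 14.9 months.
Option A: score 819 ≥ 720; DTI 41% ≤ 45%; LTV 84.2% ≤ 100%; employment 88 ≥ 6 mo; reserves 14.9 ≥ 6 mo → qualifies.
Option B: score 819 ≥ 680; DTI 41% ≤ 43%; LTV 84.2% ≤ 110%; reserves 14.9 ≥ 6 mo → qualifies.
Option C: score 819 ≥ 600; DTI 41% ≤ 43%; LTV 84.2% ≤ 95% → qualifies.
Qualifying: Option A, Option B, Option C. Lowest rate is 8.86% → Option C.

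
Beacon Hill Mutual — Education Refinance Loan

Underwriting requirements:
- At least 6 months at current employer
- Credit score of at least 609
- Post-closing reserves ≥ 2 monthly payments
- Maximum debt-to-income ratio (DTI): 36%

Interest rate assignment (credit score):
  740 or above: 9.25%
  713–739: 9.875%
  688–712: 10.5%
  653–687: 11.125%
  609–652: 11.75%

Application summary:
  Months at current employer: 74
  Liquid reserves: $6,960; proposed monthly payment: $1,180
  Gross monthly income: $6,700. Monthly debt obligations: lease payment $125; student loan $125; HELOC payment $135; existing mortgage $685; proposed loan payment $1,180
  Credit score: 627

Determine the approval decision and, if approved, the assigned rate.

Credit score 627 ≥ 609 (meets minimum)
Liquid reserves cover 6,960/1,180 = 5.9 months — ≥ 2 required
Total monthly debts = (125 + 125 + 135 + 685 + 1,180) = 2,250. DTI = 2,250/6,700 = 33.6% ≤ 36%
Employment 74 ≥ 6 months
All requirements met. Score 627 falls in the 609–652 tier → 11.75%.

Approved at 11.75%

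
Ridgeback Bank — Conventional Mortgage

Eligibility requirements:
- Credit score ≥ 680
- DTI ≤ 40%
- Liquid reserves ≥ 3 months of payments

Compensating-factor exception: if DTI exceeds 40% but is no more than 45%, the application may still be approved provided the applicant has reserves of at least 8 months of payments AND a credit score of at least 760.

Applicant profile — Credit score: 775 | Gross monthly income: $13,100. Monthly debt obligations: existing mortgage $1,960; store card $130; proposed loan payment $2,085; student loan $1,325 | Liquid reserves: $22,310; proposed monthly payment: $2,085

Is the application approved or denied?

Credit score 775 ≥ 680 (meets base)
Total debts = (1,960 + 130 + 2,085 + 1,325) = 5,500. DTI = 5,500/13,100 = 42% > 40% — standard DTI limit exceeded.
Reserves = 22,310/2,085 = 10.7 months ≥ 3
DTI 42% is within the 40%–45% exception band; checking compensating factors.
Reserves 10.7 ≥ 8 months; credit score 775 ≥ 760.
Both override conditions satisfied; DTI exception granted.

Approved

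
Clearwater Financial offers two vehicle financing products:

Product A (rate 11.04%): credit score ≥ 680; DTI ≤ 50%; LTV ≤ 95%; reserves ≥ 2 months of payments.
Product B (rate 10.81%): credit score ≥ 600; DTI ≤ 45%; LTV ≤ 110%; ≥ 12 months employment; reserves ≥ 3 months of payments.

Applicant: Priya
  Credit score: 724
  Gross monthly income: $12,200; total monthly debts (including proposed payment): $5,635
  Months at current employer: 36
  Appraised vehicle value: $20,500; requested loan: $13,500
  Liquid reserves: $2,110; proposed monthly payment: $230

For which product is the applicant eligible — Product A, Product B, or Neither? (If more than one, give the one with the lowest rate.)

DTI = 5,635/12,200 = 46.2%.
LTV = 13,500/20,500 = 65.9%.
Reserves = 2,110/230 = 9.2 months.
Product A: score 724 ≥ 680; DTI 46.2% ≤ 50%; LTV 65.9% ≤ 95%; reserves 9.2 ≥ 2 mo → qualifies.
Product B: score 724 ≥ 600; DTI 46.2% > 45%; LTV 65.9% ≤ 110%; employment 36 ≥ 12 mo; reserves 9.2 ≥ 3 mo → does not qualify.

Product A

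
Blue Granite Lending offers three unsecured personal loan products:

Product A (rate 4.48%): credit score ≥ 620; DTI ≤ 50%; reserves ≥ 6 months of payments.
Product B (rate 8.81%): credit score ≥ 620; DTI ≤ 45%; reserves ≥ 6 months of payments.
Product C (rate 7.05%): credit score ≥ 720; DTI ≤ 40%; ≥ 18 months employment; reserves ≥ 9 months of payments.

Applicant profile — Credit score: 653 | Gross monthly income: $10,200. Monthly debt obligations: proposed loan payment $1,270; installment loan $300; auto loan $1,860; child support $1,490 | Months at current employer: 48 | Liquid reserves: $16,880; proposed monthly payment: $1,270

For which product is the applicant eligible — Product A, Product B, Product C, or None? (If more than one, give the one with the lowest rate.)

Product A

Total debts = (1,270 + 300 + 1,860 + 1,490) = 4,920; DTI = 4,920/10,200 = 48.2%.
Reserves = 16,880/1,270 = 13.3 months.
Product A: score 653 ≥ 620; DTI 48.2% ≤ 50%; reserves 13.3 ≥ 6 mo → qualifies.
Product B: score 653 ≥ 620; DTI 48.2% > 45%; reserves 13.3 ≥ 6 mo → does not qualify.
Product C: score 653 < 720; DTI 48.2% > 40%; employment 48 ≥ 18 mo; reserves 13.3 ≥ 9 mo → does not qualify.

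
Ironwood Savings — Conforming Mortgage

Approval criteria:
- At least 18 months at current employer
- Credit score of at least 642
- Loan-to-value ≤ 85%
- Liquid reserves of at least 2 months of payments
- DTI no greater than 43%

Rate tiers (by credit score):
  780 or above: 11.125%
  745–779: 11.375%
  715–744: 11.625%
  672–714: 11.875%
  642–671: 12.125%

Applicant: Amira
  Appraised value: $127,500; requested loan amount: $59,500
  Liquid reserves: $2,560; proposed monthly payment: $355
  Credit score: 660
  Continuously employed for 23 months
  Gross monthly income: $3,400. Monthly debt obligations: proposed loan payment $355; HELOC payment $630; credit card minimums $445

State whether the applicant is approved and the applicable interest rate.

Approved at 12.125%

Credit score 660 ≥ 642 (meets minimum)
Reserves: 2,560 ÷ 355 = 7.2 months (meets 2-month minimum)
LTV: 59,500 ÷ 127,500 = 46.7%, within 85% cap
Total monthly debts = (355 + 630 + 445) = 1,430. Debt-to-income = 1,430/3,400 = 42.1% — meets 43% limit
Employment 23 ≥ 18 months
All requirements met. Score 660 falls in the 642–671 tier → 12.125%.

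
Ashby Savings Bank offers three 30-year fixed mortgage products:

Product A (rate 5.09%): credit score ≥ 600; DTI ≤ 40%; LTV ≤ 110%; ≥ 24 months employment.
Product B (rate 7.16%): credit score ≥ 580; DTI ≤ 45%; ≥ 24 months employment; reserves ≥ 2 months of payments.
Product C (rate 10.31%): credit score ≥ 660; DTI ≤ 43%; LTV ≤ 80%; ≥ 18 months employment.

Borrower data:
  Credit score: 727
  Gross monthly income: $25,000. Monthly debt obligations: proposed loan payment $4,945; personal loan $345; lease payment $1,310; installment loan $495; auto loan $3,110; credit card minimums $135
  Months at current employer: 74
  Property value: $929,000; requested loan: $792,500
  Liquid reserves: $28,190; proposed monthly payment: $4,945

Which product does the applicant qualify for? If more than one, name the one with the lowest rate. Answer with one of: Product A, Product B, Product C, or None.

Product B

Total debts = (4,945 + 345 + 1,310 + 495 + 3,110 + 135) = 10,340; DTI = 10,340/25,000 = 41.4%.
LTV = 792,500/929,000 = 85.3%.
Reserves = 28,190/4,945 = 5.7 months.
Product A: score 727 ≥ 600; DTI 41.4% > 40%; LTV 85.3% ≤ 110%; employment 74 ≥ 24 mo → does not qualify.
Product B: score 727 ≥ 580; DTI 41.4% ≤ 45%; employment 74 ≥ 24 mo; reserves 5.7 ≥ 2 mo → qualifies.
Product C: score 727 ≥ 660; DTI 41.4% ≤ 43%; LTV 85.3% > 80%; employment 74 ≥ 18 mo → does not qualify.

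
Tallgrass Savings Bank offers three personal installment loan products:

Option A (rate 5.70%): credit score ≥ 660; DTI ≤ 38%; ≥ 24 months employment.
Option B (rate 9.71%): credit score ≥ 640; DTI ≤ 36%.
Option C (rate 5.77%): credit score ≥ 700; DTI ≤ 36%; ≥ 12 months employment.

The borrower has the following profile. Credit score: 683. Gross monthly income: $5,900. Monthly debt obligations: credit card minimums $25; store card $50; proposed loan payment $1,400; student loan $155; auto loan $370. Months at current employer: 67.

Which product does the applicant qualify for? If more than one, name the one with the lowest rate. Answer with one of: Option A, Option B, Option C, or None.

Total debts = (25 + 50 + 1,400 + 155 + 370) = 2,000; DTI = 2,000/5,900 = 33.9%.
Option A: score 683 ≥ 660; DTI 33.9% ≤ 38%; employment 67 ≥ 24 mo → qualifies.
Option B: score 683 ≥ 640; DTI 33.9% ≤ 36% → qualifies.
Option C: score 683 < 700; DTI 33.9% ≤ 36%; employment 67 ≥ 12 mo → does not qualify.
Qualifying: Option A, Option B. Lowest rate is 5.70% → Option A.

Option A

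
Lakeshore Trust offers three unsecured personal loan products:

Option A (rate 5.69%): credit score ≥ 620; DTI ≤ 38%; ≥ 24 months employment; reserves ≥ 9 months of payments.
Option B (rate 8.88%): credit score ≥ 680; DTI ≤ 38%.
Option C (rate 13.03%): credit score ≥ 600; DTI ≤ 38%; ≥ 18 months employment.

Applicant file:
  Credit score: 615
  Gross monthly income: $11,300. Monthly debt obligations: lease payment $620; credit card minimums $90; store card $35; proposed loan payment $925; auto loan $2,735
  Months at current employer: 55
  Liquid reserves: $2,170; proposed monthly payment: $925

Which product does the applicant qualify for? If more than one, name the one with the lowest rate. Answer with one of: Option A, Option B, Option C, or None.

Total debts = (620 + 90 + 35 + 925 + 2,735) = 4,405; DTI = 4,405/11,300 = 39%.
Reserves = 2,170/925 = 2.3 months.
Option A: score 615 < 620; DTI 39% > 38%; employment 55 ≥ 24 mo; reserves 2.3 < 9 mo → does not qualify.
Option B: score 615 < 680; DTI 39% > 38% → does not qualify.
Option C: score 615 ≥ 600; DTI 39% > 38%; employment 55 ≥ 18 mo → does not qualify.

None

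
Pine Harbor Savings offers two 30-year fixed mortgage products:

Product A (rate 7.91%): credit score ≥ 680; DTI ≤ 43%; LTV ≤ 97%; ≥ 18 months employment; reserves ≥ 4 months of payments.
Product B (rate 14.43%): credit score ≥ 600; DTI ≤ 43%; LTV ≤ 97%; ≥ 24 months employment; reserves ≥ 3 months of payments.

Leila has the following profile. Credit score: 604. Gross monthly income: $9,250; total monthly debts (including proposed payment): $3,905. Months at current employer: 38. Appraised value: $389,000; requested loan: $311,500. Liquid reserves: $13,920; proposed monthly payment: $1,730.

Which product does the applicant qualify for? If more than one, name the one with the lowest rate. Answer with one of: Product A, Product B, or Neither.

DTI = 3,905/9,250 = 42.2%.
LTV = 311,500/389,000 = 80.1%.
Reserves = 13,920/1,730 = 8.0 months.
Product A: score 604 < 680; DTI 42.2% ≤ 43%; LTV 80.1% ≤ 97%; employment 38 ≥ 18 mo; reserves 8.0 ≥ 4 mo → does not qualify.
Product B: score 604 ≥ 600; DTI 42.2% ≤ 43%; LTV 80.1% ≤ 97%; employment 38 ≥ 24 mo; reserves 8.0 ≥ 3 mo → qualifies.

Product B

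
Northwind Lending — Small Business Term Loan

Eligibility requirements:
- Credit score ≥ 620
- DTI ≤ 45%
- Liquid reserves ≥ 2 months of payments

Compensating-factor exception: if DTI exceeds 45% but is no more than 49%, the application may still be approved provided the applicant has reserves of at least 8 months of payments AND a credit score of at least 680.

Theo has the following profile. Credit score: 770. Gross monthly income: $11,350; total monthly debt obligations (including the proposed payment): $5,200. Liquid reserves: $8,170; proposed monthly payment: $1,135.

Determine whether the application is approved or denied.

Denied

Credit score 770 ≥ 620 (meets base)
DTI: 5,200 ÷ 11,350 = 45.8%, over the 45% base limit.
Reserves = 8,170/1,135 = 7.2 months ≥ 2
DTI 45.8% is within the 45%–49% exception band; checking compensating factors.
Reserves 7.2 < 8 months; credit score 770 ≥ 680.
Override conditions not both satisfied; exception does not apply.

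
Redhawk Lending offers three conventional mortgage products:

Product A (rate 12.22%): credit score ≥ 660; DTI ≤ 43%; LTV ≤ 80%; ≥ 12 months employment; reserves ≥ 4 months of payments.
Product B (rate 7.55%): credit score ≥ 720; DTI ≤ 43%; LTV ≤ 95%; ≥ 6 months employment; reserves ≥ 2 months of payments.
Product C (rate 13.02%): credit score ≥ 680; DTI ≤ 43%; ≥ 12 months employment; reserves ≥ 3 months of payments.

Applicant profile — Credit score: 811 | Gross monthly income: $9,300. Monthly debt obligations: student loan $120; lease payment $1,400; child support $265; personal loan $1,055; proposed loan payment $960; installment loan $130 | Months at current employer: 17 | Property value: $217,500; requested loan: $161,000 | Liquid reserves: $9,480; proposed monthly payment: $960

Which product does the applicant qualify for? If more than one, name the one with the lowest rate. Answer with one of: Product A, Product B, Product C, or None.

Total debts = (120 + 1,400 + 265 + 1,055 + 960 + 130) = 3,930; DTI = 3,930/9,300 = 42.3%.
LTV = 161,000/217,500 = 74%.
Reserves = 9,480/960 = 9.9 months.
Product A: score 811 ≥ 660; DTI 42.3% ≤ 43%; LTV 74% ≤ 80%; employment 17 ≥ 12 mo; reserves 9.9 ≥ 4 mo → qualifies.
Product B: score 811 ≥ 720; DTI 42.3% ≤ 43%; LTV 74% ≤ 95%; employment 17 ≥ 6 mo; reserves 9.9 ≥ 2 mo → qualifies.
Product C: score 811 ≥ 680; DTI 42.3% ≤ 43%; employment 17 ≥ 12 mo; reserves 9.9 ≥ 3 mo → qualifies.
Qualifying: Product A, Product B, Product C. Lowest rate is 7.55% → Product B.

Product B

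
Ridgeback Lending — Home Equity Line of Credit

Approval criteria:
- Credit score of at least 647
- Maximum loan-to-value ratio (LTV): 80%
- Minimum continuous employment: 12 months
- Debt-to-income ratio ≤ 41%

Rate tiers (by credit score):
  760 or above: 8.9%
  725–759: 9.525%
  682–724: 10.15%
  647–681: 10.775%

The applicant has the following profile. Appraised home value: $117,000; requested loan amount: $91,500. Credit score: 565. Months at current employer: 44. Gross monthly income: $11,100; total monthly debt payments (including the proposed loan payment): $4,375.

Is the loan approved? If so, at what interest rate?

Credit score 565 < 647 (below minimum)
Loan-to-value = 91,500/117,000 = 78.2% — pass (80% max)
DTI = 4,375/11,100 = 39.4% ≤ 41%
Employment 44 ≥ 12 months
Not all requirements met → denied.

Denied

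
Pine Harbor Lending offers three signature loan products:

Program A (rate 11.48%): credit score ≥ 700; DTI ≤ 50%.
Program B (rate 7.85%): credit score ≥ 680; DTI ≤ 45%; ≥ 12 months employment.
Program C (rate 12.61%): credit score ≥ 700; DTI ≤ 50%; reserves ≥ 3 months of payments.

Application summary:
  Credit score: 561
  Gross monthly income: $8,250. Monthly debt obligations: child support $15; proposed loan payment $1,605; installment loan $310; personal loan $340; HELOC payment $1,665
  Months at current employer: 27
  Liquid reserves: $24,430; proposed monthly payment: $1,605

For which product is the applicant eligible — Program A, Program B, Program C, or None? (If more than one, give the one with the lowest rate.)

None

Total debts = (15 + 1,605 + 310 + 340 + 1,665) = 3,935; DTI = 3,935/8,250 = 47.7%.
Reserves = 24,430/1,605 = 15.2 months.
Program A: score 561 < 700; DTI 47.7% ≤ 50% → does not qualify.
Program B: score 561 < 680; DTI 47.7% > 45%; employment 27 ≥ 12 mo → does not qualify.
Program C: score 561 < 700; DTI 47.7% ≤ 50%; reserves 15.2 ≥ 3 mo → does not qualify.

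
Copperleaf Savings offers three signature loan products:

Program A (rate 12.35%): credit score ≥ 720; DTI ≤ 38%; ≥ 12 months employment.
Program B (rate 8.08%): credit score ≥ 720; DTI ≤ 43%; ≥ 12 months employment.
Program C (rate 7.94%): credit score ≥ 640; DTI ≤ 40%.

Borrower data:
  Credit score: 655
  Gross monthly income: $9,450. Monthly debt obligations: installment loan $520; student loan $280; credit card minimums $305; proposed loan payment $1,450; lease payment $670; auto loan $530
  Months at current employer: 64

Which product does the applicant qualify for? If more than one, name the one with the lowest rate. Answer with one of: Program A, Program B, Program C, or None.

Program C

Total debts = (520 + 280 + 305 + 1,450 + 670 + 530) = 3,755; DTI = 3,755/9,450 = 39.7%.
Program A: score 655 < 720; DTI 39.7% > 38%; employment 64 ≥ 12 mo → does not qualify.
Program B: score 655 < 720; DTI 39.7% ≤ 43%; employment 64 ≥ 12 mo → does not qualify.
Program C: score 655 ≥ 640; DTI 39.7% ≤ 40% → qualifies.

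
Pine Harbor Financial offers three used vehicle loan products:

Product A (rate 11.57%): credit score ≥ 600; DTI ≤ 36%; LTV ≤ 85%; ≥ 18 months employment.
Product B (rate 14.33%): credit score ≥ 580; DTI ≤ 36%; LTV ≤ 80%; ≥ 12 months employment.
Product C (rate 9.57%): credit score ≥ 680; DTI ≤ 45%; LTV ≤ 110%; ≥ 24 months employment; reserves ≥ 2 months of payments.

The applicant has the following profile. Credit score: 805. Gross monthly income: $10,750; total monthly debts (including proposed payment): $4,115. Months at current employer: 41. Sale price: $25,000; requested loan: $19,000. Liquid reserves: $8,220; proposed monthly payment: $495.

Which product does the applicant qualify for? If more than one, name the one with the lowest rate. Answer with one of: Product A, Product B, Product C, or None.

DTI = 4,115/10,750 = 38.3%.
LTV = 19,000/25,000 = 76%.
Reserves = 8,220/495 = 16.6 months.
Product A: score 805 ≥ 600; DTI 38.3% > 36%; LTV 76% ≤ 85%; employment 41 ≥ 18 mo → does not qualify.
Product B: score 805 ≥ 580; DTI 38.3% > 36%; LTV 76% ≤ 80%; employment 41 ≥ 12 mo → does not qualify.
Product C: score 805 ≥ 680; DTI 38.3% ≤ 45%; LTV 76% ≤ 110%; employment 41 ≥ 24 mo; reserves 16.6 ≥ 2 mo → qualifies.

Product C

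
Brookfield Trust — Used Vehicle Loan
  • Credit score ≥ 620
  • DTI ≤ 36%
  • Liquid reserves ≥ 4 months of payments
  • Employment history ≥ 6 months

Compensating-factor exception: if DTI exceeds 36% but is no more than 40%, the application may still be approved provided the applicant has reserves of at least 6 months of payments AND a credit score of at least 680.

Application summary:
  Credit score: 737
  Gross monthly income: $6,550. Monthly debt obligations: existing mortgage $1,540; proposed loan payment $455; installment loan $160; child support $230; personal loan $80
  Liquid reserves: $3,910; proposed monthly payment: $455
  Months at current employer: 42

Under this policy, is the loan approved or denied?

Credit score 737 ≥ 620 (meets base)
Total debts = (1,540 + 455 + 160 + 230 + 80) = 2,465. DTI = 2,465/6,550 = 37.6% > 36% — standard DTI limit exceeded.
Reserves: 3,910 ÷ 455 = 8.6 months (meets 4-month minimum)
Employment 42 ≥ 6 months
37.6% falls in the override range (36%–40%), so the compensating-factor test applies.
Override check — reserves: 8.6 mo (ok); score: 737 (ok).
Both compensating conditions met → exception applies.

Approved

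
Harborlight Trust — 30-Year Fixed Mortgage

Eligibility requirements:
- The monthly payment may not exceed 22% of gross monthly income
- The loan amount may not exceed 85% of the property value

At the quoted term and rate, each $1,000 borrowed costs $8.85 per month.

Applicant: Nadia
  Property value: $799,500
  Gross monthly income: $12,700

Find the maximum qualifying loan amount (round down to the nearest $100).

Payment cap: 22% × $12,700 = $2,794/month.
At $8.85 per $1,000, that supports 2,794/8.85 × 1,000 ≈ $315,706 → $315,700.
LTV cap: 85% × $799,500 = $679,575 → $679,500.
Binding constraint: payment-to-income.

$315,700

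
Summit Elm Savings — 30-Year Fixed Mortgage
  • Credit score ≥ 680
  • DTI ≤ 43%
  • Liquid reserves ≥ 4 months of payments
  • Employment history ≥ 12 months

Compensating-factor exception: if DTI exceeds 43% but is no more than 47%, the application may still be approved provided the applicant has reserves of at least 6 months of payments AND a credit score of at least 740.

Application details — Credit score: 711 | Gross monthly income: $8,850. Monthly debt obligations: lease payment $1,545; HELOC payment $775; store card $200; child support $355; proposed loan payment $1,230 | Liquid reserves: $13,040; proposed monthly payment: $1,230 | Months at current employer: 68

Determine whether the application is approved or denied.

Denied

Credit score 711 ≥ 680 (meets base)
Total debts = (1,545 + 775 + 200 + 355 + 1,230) = 4,105. DTI: 4,105 ÷ 8,850 = 46.4%, over the 43% base limit.
Reserves = 13,040/1,230 = 10.6 months ≥ 4
Employment 68 ≥ 12 months
DTI 46.4% is within the 43%–47% exception band; checking compensating factors.
Override check — reserves: 10.6 mo (ok); score: 711 (below 740).
Compensating-factor requirement not fully met.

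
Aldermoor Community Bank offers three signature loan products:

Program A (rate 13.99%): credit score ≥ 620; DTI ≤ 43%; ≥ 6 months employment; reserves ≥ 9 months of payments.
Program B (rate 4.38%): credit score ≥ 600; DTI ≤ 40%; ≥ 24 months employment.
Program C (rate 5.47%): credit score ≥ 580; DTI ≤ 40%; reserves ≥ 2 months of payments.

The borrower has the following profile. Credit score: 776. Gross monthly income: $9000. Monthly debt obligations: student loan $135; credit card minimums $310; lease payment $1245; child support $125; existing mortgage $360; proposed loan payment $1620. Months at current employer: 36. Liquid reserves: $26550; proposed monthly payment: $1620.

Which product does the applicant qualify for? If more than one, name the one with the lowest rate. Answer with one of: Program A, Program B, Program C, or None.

Total debts = (135 + 310 + 1,245 + 125 + 360 + 1,620) = 3,795; DTI = 3,795/9,000 = 42.2%.
Reserves = 26,550/1,620 = 16.4 months.
Program A: score 776 ≥ 620; DTI 42.2% ≤ 43%; employment 36 ≥ 6 mo; reserves 16.4 ≥ 9 mo → qualifies.
Program B: score 776 ≥ 600; DTI 42.2% > 40%; employment 36 ≥ 24 mo → does not qualify.
Program C: score 776 ≥ 580; DTI 42.2% > 40%; reserves 16.4 ≥ 2 mo → does not qualify.

Program A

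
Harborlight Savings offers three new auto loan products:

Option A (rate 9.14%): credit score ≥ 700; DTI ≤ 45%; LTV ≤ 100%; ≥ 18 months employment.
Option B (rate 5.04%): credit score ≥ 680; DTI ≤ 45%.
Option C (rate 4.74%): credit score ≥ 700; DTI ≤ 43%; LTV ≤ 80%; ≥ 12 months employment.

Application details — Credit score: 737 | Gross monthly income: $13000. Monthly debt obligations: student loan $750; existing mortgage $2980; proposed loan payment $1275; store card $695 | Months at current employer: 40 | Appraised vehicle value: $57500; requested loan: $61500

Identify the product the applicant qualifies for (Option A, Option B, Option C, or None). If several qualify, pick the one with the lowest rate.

Total debts = (750 + 2,980 + 1,275 + 695) = 5,700; DTI = 5,700/13,000 = 43.8%.
LTV = 61,500/57,500 = 107%.
Option A: score 737 ≥ 700; DTI 43.8% ≤ 45%; LTV 107% > 100%; employment 40 ≥ 18 mo → does not qualify.
Option B: score 737 ≥ 680; DTI 43.8% ≤ 45% → qualifies.
Option C: score 737 ≥ 700; DTI 43.8% > 43%; LTV 107% > 80%; employment 40 ≥ 12 mo → does not qualify.

Option B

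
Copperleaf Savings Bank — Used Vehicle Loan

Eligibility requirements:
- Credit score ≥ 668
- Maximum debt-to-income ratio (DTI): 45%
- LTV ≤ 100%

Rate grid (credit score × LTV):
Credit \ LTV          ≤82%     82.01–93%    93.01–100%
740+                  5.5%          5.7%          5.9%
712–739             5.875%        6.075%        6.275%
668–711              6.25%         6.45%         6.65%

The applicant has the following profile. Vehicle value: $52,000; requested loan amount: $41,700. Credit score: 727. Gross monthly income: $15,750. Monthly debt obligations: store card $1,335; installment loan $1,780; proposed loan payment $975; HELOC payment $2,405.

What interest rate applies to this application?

5.875%

Credit score 727 ≥ 668; Total monthly debts = (1,335 + 1,780 + 975 + 2,405) = 6,495. DTI = 6,495/15,750 = 41.2% ≤ 45%
Loan-to-value = 41,700/52,000 = 80.2% — pass (100% max)
Credit 727 → row 712–739; LTV 80.2% → column ≤82%. Grid cell → 5.875%.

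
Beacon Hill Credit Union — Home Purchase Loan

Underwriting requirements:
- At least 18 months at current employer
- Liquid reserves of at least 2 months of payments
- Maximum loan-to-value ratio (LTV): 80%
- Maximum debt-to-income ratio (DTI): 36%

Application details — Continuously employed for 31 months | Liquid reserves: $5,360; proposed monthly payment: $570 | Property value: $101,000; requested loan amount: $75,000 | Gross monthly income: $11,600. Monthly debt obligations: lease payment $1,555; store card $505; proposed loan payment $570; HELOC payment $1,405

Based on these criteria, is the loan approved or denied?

Approved

Employment 31 ≥ 18 months
Liquid reserves cover 5,360/570 = 9.4 months — ≥ 2 required
Loan-to-value = 75,000/101,000 = 74.3% — pass (80% max)
Total monthly debts = (1,555 + 505 + 570 + 1,405) = 4,035. Debt-to-income = 4,035/11,600 = 34.8% — meets 36% limit
All criteria satisfied.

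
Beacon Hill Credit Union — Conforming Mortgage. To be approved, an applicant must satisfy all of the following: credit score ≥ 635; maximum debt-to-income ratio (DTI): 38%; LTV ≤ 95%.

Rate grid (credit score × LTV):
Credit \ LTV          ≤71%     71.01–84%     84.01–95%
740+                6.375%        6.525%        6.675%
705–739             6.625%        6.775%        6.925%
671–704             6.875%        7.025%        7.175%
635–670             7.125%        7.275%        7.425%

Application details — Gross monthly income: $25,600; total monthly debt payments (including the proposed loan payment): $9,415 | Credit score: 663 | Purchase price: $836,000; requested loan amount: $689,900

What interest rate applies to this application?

7.275%

Credit score 663 ≥ 635; Debt-to-income = 9,415/25,600 = 36.8% — meets 38% limit
LTV: 689,900 ÷ 836,000 = 82.5%, within 95% cap
Credit 663 → row 635–670; LTV 82.5% → column 71.01–84%. Grid cell → 7.275%.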